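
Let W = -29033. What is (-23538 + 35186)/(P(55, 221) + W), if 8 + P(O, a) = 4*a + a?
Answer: -364/873 ≈ -0.41695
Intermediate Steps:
P(O, a) = -8 + 5*a (P(O, a) = -8 + (4*a + a) = -8 + 5*a)
(-23538 + 35186)/(P(55, 221) + W) = (-23538 + 35186)/((-8 + 5*221) - 29033) = 11648/((-8 + 1105) - 29033) = 11648/(1097 - 29033) = 11648/(-27936) = 11648*(-1/27936) = -364/873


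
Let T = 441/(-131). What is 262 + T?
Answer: 33881/131 ≈ 258.63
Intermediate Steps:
T = -441/131 (T = 441*(-1/131) = -441/131 ≈ -3.3664)
262 + T = 262 - 441/131 = 33881/131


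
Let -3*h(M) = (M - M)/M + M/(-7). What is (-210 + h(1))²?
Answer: 19439281/441 ≈ 44080.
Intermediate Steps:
h(M) = M/21 (h(M) = -((M - M)/M + M/(-7))/3 = -(0/M + M*(-⅐))/3 = -(0 - M/7)/3 = -(-1)*M/21 = M/21)
(-210 + h(1))² = (-210 + (1/21)*1)² = (-210 + 1/21)² = (-4409/21)² = 19439281/441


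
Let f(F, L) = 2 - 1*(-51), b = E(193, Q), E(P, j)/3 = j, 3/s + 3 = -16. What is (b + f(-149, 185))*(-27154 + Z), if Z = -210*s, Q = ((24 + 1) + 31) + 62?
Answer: -209725472/19 ≈ -1.1038e+7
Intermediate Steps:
s = -3/19 (s = 3/(-3 - 16) = 3/(-19) = 3*(-1/19) = -3/19 ≈ -0.15789)
Q = 118 (Q = (25 + 31) + 62 = 56 + 62 = 118)
Z = 630/19 (Z = -210*(-3/19) = 630/19 ≈ 33.158)
E(P, j) = 3*j
b = 354 (b = 3*118 = 354)
f(F, L) = 53 (f(F, L) = 2 + 51 = 53)
(b + f(-149, 185))*(-27154 + Z) = (354 + 53)*(-27154 + 630/19) = 407*(-515296/19) = -209725472/19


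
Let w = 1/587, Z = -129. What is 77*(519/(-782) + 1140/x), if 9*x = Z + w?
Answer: -182836059483/29607302 ≈ -6175.4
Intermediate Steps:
w = 1/587 ≈ 0.0017036
x = -75722/5283 (x = (-129 + 1/587)/9 = (⅑)*(-75722/587) = -75722/5283 ≈ -14.333)
77*(519/(-782) + 1140/x) = 77*(519/(-782) + 1140/(-75722/5283)) = 77*(519*(-1/782) + 1140*(-5283/75722)) = 77*(-519/782 - 3011310/37861) = 77*(-2374494279/29607302) = -182836059483/29607302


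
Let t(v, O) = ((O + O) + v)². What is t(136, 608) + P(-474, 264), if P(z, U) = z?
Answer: 1827430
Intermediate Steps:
t(v, O) = (v + 2*O)² (t(v, O) = (2*O + v)² = (v + 2*O)²)
t(136, 608) + P(-474, 264) = (136 + 2*608)² - 474 = (136 + 1216)² - 474 = 1352² - 474 = 1827904 - 474 = 1827430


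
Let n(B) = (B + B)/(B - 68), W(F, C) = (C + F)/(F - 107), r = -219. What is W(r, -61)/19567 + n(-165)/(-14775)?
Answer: -38036562/731988066605 ≈ -5.1963e-5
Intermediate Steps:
W(F, C) = (C + F)/(-107 + F)
n(B) = 2*B/(-68 + B) (n(B) = (2*B)/(-68 + B) = 2*B/(-68 + B))
W(r, -61)/19567 + n(-165)/(-14775) = ((-61 - 219)/(-107 - 219))/19567 + (2*(-165)/(-68 - 165))/(-14775) = (-280/(-326))*(1/19567) + (2*(-165)/(-233))*(-1/14775) = -1/326*(-280)*(1/19567) + (2*(-165)*(-1/233))*(-1/14775) = (140/163)*(1/19567) + (330/233)*(-1/14775) = 140/3189421 - 22/229505 = -38036562/731988066605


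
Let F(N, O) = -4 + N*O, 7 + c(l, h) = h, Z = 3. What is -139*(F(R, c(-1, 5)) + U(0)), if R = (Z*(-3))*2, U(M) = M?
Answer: -4448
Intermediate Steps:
c(l, h) = -7 + h
R = -18 (R = (3*(-3))*2 = -9*2 = -18)
-139*(F(R, c(-1, 5)) + U(0)) = -139*((-4 - 18*(-7 + 5)) + 0) = -139*((-4 - 18*(-2)) + 0) = -139*((-4 + 36) + 0) = -139*(32 + 0) = -139*32 = -4448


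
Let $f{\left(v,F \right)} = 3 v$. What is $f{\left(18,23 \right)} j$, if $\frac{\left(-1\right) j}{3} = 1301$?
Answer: $-210762$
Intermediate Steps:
$j = -3903$ ($j = \left(-3\right) 1301 = -3903$)
$f{\left(18,23 \right)} j = 3 \cdot 18 \left(-3903\right) = 54 \left(-3903\right) = -210762$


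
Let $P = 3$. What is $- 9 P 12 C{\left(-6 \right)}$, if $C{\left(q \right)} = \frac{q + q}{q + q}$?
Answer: $-324$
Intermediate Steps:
$C{\left(q \right)} = 1$ ($C{\left(q \right)} = \frac{2 q}{2 q} = 2 q \frac{1}{2 q} = 1$)
$- 9 P 12 C{\left(-6 \right)} = \left(-9\right) 3 \cdot 12 \cdot 1 = \left(-27\right) 12 \cdot 1 = \left(-324\right) 1 = -324$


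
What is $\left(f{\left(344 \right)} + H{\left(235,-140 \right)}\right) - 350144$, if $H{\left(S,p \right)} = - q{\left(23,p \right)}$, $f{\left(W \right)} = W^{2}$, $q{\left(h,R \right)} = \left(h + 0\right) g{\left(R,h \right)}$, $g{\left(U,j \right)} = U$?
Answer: $-228588$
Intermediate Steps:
$q{\left(h,R \right)} = R h$ ($q{\left(h,R \right)} = \left(h + 0\right) R = h R = R h$)
$H{\left(S,p \right)} = - 23 p$ ($H{\left(S,p \right)} = - p 23 = - 23 p$)
$\left(f{\left(344 \right)} + H{\left(235,-140 \right)}\right) - 350144 = \left(344^{2} - -3220\right) - 350144 = \left(118336 + 3220\right) - 350144 = 121556 - 350144 = -228588$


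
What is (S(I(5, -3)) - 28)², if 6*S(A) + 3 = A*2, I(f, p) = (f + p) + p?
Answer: 29929/36 ≈ 831.36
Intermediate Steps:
I(f, p) = f + 2*p
S(A) = -½ + A/3 (S(A) = -½ + (A*2)/6 = -½ + (2*A)/6 = -½ + A/3)
(S(I(5, -3)) - 28)² = ((-½ + (5 + 2*(-3))/3) - 28)² = ((-½ + (5 - 6)/3) - 28)² = ((-½ + (⅓)*(-1)) - 28)² = ((-½ - ⅓) - 28)² = (-⅚ - 28)² = (-173/6)² = 29929/36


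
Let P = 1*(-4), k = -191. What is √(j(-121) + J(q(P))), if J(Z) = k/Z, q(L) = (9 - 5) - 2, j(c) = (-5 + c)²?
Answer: √63122/2 ≈ 125.62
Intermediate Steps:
P = -4
q(L) = 2 (q(L) = 4 - 2 = 2)
J(Z) = -191/Z
√(j(-121) + J(q(P))) = √((-5 - 121)² - 191/2) = √((-126)² - 191*½) = √(15876 - 191/2) = √(31561/2) = √63122/2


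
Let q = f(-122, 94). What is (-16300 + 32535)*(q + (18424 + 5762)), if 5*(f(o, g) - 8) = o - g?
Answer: 392088238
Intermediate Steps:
f(o, g) = 8 - g/5 + o/5 (f(o, g) = 8 + (o - g)/5 = 8 + (-g/5 + o/5) = 8 - g/5 + o/5)
q = -176/5 (q = 8 - 1/5*94 + (1/5)*(-122) = 8 - 94/5 - 122/5 = -176/5 ≈ -35.200)
(-16300 + 32535)*(q + (18424 + 5762)) = (-16300 + 32535)*(-176/5 + (18424 + 5762)) = 16235*(-176/5 + 24186) = 16235*(120754/5) = 392088238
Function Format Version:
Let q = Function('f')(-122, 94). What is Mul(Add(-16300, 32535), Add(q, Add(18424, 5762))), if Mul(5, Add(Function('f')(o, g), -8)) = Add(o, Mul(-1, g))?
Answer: 392088238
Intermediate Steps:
Function('f')(o, g) = Add(8, Mul(Rational(-1, 5), g), Mul(Rational(1, 5), o)) (Function('f')(o, g) = Add(8, Mul(Rational(1, 5), Add(o, Mul(-1, g)))) = Add(8, Add(Mul(Rational(-1, 5), g), Mul(Rational(1, 5), o))) = Add(8, Mul(Rational(-1, 5), g), Mul(Rational(1, 5), o)))
q = Rational(-176, 5) (q = Add(8, Mul(Rational(-1, 5), 94), Mul(Rational(1, 5), -122)) = Add(8, Rational(-94, 5), Rational(-122, 5)) = Rational(-176, 5) ≈ -35.200)
Mul(Add(-16300, 32535), Add(q, Add(18424, 5762))) = Mul(Add(-16300, 32535), Add(Rational(-176, 5), Add(18424, 5762))) = Mul(16235, Add(Rational(-176, 5), 24186)) = Mul(16235, Rational(120754, 5)) = 392088238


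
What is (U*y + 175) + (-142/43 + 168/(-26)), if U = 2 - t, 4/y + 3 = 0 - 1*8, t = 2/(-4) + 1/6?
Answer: 3032459/18447 ≈ 164.39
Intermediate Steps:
t = -1/3 (t = 2*(-1/4) + 1*(1/6) = -1/2 + 1/6 = -1/3 ≈ -0.33333)
y = -4/11 (y = 4/(-3 + (0 - 1*8)) = 4/(-3 + (0 - 8)) = 4/(-3 - 8) = 4/(-11) = 4*(-1/11) = -4/11 ≈ -0.36364)
U = 7/3 (U = 2 - 1*(-1/3) = 2 + 1/3 = 7/3 ≈ 2.3333)
(U*y + 175) + (-142/43 + 168/(-26)) = ((7/3)*(-4/11) + 175) + (-142/43 + 168/(-26)) = (-28/33 + 175) + (-142*1/43 + 168*(-1/26)) = 5747/33 + (-142/43 - 84/13) = 5747/33 - 5458/559 = 3032459/18447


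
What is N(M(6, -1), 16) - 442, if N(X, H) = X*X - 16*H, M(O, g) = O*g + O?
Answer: -698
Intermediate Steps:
M(O, g) = O + O*g
N(X, H) = X**2 - 16*H
N(M(6, -1), 16) - 442 = ((6*(1 - 1))**2 - 16*16) - 442 = ((6*0)**2 - 256) - 442 = (0**2 - 256) - 442 = (0 - 256) - 442 = -256 - 442 = -698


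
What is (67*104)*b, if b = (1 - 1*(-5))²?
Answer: 250848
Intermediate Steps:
b = 36 (b = (1 + 5)² = 6² = 36)
(67*104)*b = (67*104)*36 = 6968*36 = 250848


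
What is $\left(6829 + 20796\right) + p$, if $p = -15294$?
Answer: $12331$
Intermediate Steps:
$\left(6829 + 20796\right) + p = \left(6829 + 20796\right) - 15294 = 27625 - 15294 = 12331$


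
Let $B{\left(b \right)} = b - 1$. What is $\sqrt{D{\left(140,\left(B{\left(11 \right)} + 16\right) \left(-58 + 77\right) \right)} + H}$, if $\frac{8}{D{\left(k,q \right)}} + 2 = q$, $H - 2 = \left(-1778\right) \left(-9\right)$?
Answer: $\frac{\sqrt{242124762}}{123} \approx 126.51$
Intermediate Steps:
$B{\left(b \right)} = -1 + b$
$H = 16004$ ($H = 2 - -16002 = 2 + 16002 = 16004$)
$D{\left(k,q \right)} = \frac{8}{-2 + q}$
$\sqrt{D{\left(140,\left(B{\left(11 \right)} + 16\right) \left(-58 + 77\right) \right)} + H} = \sqrt{\frac{8}{-2 + \left(\left(-1 + 11\right) + 16\right) \left(-58 + 77\right)} + 16004} = \sqrt{\frac{8}{-2 + \left(10 + 16\right) 19} + 16004} = \sqrt{\frac{8}{-2 + 26 \cdot 19} + 16004} = \sqrt{\frac{8}{-2 + 494} + 16004} = \sqrt{\frac{8}{492} + 16004} = \sqrt{8 \cdot \frac{1}{492} + 16004} = \sqrt{\frac{2}{123} + 16004} = \sqrt{\frac{1968494}{123}} = \frac{\sqrt{242124762}}{123}$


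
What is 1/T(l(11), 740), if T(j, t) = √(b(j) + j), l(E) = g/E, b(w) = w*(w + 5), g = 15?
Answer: 11*√15/135 ≈ 0.31558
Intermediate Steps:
b(w) = w*(5 + w)
l(E) = 15/E
T(j, t) = √(j + j*(5 + j)) (T(j, t) = √(j*(5 + j) + j) = √(j + j*(5 + j)))
1/T(l(11), 740) = 1/(√((15/11)*(6 + 15/11))) = 1/(√((15*(1/11))*(6 + 15*(1/11)))) = 1/(√(15*(6 + 15/11)/11)) = 1/(√((15/11)*(81/11))) = 1/(√(1215/121)) = 1/(9*√15/11) = 11*√15/135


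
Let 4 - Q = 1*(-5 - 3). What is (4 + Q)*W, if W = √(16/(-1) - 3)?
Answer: 16*I*√19 ≈ 69.742*I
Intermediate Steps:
W = I*√19 (W = √(16*(-1) - 3) = √(-16 - 3) = √(-19) = I*√19 ≈ 4.3589*I)
Q = 12 (Q = 4 - (-5 - 3) = 4 - (-8) = 4 - 1*(-8) = 4 + 8 = 12)
(4 + Q)*W = (4 + 12)*(I*√19) = 16*(I*√19) = 16*I*√19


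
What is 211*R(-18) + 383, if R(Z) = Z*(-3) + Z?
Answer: 7979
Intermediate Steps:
R(Z) = -2*Z (R(Z) = -3*Z + Z = -2*Z)
211*R(-18) + 383 = 211*(-2*(-18)) + 383 = 211*36 + 383 = 7596 + 383 = 7979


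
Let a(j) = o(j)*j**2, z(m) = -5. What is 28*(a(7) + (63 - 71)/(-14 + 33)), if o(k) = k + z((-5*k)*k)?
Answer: 51912/19 ≈ 2732.2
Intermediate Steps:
o(k) = -5 + k (o(k) = k - 5 = -5 + k)
a(j) = j**2*(-5 + j) (a(j) = (-5 + j)*j**2 = j**2*(-5 + j))
28*(a(7) + (63 - 71)/(-14 + 33)) = 28*(7**2*(-5 + 7) + (63 - 71)/(-14 + 33)) = 28*(49*2 - 8/19) = 28*(98 - 8*1/19) = 28*(98 - 8/19) = 28*(1854/19) = 51912/19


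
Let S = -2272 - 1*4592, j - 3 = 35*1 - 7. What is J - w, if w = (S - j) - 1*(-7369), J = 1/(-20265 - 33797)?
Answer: -25625389/54062 ≈ -474.00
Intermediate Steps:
j = 31 (j = 3 + (35*1 - 7) = 3 + (35 - 7) = 3 + 28 = 31)
S = -6864 (S = -2272 - 4592 = -6864)
J = -1/54062 (J = 1/(-54062) = -1/54062 ≈ -1.8497e-5)
w = 474 (w = (-6864 - 1*31) - 1*(-7369) = (-6864 - 31) + 7369 = -6895 + 7369 = 474)
J - w = -1/54062 - 1*474 = -1/54062 - 474 = -25625389/54062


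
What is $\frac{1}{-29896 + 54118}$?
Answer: $\frac{1}{24222} \approx 4.1285 \cdot 10^{-5}$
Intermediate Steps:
$\frac{1}{-29896 + 54118} = \frac{1}{24222}$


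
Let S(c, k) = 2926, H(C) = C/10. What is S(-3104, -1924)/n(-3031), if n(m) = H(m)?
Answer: -4180/433 ≈ -9.6536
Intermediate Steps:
H(C) = C/10 (H(C) = C*(⅒) = C/10)
n(m) = m/10
S(-3104, -1924)/n(-3031) = 2926/(((⅒)*(-3031))) = 2926/(-3031/10) = 2926*(-10/3031) = -4180/433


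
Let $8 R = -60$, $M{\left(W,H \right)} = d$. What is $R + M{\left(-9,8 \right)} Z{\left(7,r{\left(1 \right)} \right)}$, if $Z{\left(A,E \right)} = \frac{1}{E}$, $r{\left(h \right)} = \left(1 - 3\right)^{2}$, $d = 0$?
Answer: $- \frac{15}{2} \approx -7.5$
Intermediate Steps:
$M{\left(W,H \right)} = 0$
$r{\left(h \right)} = 4$ ($r{\left(h \right)} = \left(-2\right)^{2} = 4$)
$R = - \frac{15}{2}$ ($R = \frac{1}{8} \left(-60\right) = - \frac{15}{2} \approx -7.5$)
$R + M{\left(-9,8 \right)} Z{\left(7,r{\left(1 \right)} \right)} = - \frac{15}{2} + \frac{0}{4} = - \frac{15}{2} + 0 \cdot \frac{1}{4} = - \frac{15}{2} + 0 = - \frac{15}{2}$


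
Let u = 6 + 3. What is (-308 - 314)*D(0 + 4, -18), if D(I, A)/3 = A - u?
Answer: 50382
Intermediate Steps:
u = 9
D(I, A) = -27 + 3*A (D(I, A) = 3*(A - 1*9) = 3*(A - 9) = 3*(-9 + A) = -27 + 3*A)
(-308 - 314)*D(0 + 4, -18) = (-308 - 314)*(-27 + 3*(-18)) = -622*(-27 - 54) = -622*(-81) = 50382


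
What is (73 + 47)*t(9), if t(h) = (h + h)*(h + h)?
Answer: 38880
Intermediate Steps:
t(h) = 4*h**2 (t(h) = (2*h)*(2*h) = 4*h**2)
(73 + 47)*t(9) = (73 + 47)*(4*9**2) = 120*(4*81) = 120*324 = 38880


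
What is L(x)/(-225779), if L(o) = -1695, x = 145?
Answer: 1695/225779 ≈ 0.0075073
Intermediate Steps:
L(x)/(-225779) = -1695/(-225779) = -1695*(-1/225779) = 1695/225779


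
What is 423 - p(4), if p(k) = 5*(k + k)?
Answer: 383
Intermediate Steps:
p(k) = 10*k (p(k) = 5*(2*k) = 10*k)
423 - p(4) = 423 - 10*4 = 423 - 1*40 = 423 - 40 = 383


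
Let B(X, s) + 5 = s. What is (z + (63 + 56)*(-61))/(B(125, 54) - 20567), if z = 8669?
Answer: -705/10259 ≈ -0.068720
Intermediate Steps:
B(X, s) = -5 + s
(z + (63 + 56)*(-61))/(B(125, 54) - 20567) = (8669 + (63 + 56)*(-61))/((-5 + 54) - 20567) = (8669 + 119*(-61))/(49 - 20567) = (8669 - 7259)/(-20518) = 1410*(-1/20518) = -705/10259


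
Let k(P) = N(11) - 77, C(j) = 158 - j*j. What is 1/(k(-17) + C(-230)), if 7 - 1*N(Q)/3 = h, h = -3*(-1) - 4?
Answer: -1/52795 ≈ -1.8941e-5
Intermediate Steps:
h = -1 (h = 3 - 4 = -1)
N(Q) = 24 (N(Q) = 21 - 3*(-1) = 21 + 3 = 24)
C(j) = 158 - j²
k(P) = -53 (k(P) = 24 - 77 = -53)
1/(k(-17) + C(-230)) = 1/(-53 + (158 - 1*(-230)²)) = 1/(-53 + (158 - 1*52900)) = 1/(-53 + (158 - 52900)) = 1/(-53 - 52742) = 1/(-52795) = -1/52795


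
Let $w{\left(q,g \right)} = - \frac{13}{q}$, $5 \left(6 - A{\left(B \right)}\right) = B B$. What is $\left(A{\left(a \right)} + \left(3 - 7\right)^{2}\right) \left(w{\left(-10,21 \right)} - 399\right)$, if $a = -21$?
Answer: $\frac{1316387}{50} \approx 26328.0$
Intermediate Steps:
$A{\left(B \right)} = 6 - \frac{B^{2}}{5}$ ($A{\left(B \right)} = 6 - \frac{B B}{5} = 6 - \frac{B^{2}}{5}$)
$\left(A{\left(a \right)} + \left(3 - 7\right)^{2}\right) \left(w{\left(-10,21 \right)} - 399\right) = \left(\left(6 - \frac{\left(-21\right)^{2}}{5}\right) + \left(3 - 7\right)^{2}\right) \left(- \frac{13}{-10} - 399\right) = \left(\left(6 - \frac{441}{5}\right) + \left(3 - 7\right)^{2}\right) \left(\left(-13\right) \left(- \frac{1}{10}\right) - 399\right) = \left(\left(6 - \frac{441}{5}\right) + \left(-4\right)^{2}\right) \left(\frac{13}{10} - 399\right) = \left(- \frac{411}{5} + 16\right) \left(- \frac{3977}{10}\right) = \left(- \frac{331}{5}\right) \left(- \frac{3977}{10}\right) = \frac{1316387}{50}$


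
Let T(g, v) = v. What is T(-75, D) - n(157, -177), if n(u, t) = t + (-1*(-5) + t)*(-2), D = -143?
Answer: -310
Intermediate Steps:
n(u, t) = -10 - t (n(u, t) = t + (5 + t)*(-2) = t + (-10 - 2*t) = -10 - t)
T(-75, D) - n(157, -177) = -143 - (-10 - 1*(-177)) = -143 - (-10 + 177) = -143 - 1*167 = -143 - 167 = -310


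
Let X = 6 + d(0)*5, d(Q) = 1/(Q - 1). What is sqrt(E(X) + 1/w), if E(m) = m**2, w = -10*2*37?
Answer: sqrt(136715)/370 ≈ 0.99932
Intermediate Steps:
d(Q) = 1/(-1 + Q)
w = -740 (w = -20*37 = -740)
X = 1 (X = 6 + 5/(-1 + 0) = 6 + 5/(-1) = 6 - 1*5 = 6 - 5 = 1)
sqrt(E(X) + 1/w) = sqrt(1**2 + 1/(-740)) = sqrt(1 - 1/740) = sqrt(739/740) = sqrt(136715)/370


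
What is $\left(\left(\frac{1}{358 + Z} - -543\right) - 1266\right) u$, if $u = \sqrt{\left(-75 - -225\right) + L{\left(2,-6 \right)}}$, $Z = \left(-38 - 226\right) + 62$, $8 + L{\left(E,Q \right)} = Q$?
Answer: $- \frac{112787 \sqrt{34}}{78} \approx -8431.5$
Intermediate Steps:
$L{\left(E,Q \right)} = -8 + Q$
$Z = -202$ ($Z = -264 + 62 = -202$)
$u = 2 \sqrt{34}$ ($u = \sqrt{\left(-75 - -225\right) - 14} = \sqrt{\left(-75 + 225\right) - 14} = \sqrt{150 - 14} = \sqrt{136} = 2 \sqrt{34} \approx 11.662$)
$\left(\left(\frac{1}{358 + Z} - -543\right) - 1266\right) u = \left(\left(\frac{1}{358 - 202} - -543\right) - 1266\right) 2 \sqrt{34} = \left(\left(\frac{1}{156} + 543\right) - 1266\right) 2 \sqrt{34} = \left(\frac{84709}{156} - 1266\right) 2 \sqrt{34} = - \frac{112787 \cdot 2 \sqrt{34}}{156} = - \frac{112787 \sqrt{34}}{78}$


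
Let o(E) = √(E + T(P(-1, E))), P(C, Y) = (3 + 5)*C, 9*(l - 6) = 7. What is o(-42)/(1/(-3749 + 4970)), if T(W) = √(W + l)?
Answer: 407*√(-378 + 3*I*√11) ≈ 104.14 + 7913.7*I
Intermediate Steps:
l = 61/9 (l = 6 + (⅑)*7 = 6 + 7/9 = 61/9 ≈ 6.7778)
P(C, Y) = 8*C
T(W) = √(61/9 + W) (T(W) = √(W + 61/9) = √(61/9 + W))
o(E) = √(E + I*√11/3) (o(E) = √(E + √(61 + 9*(8*(-1)))/3) = √(E + √(61 + 9*(-8))/3) = √(E + √(61 - 72)/3) = √(E + √(-11)/3) = √(E + (I*√11)/3) = √(E + I*√11/3))
o(-42)/(1/(-3749 + 4970)) = (√(9*(-42) + 3*I*√11)/3)/(1/(-3749 + 4970)) = (√(-378 + 3*I*√11)/3)/(1/1221) = (√(-378 + 3*I*√11)/3)*1221 = 407*√(-378 + 3*I*√11)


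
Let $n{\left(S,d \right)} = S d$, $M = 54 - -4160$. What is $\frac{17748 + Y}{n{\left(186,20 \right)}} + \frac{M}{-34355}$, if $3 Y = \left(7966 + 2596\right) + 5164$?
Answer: $\frac{77414537}{12780060} \approx 6.0574$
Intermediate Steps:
$M = 4214$ ($M = 54 + 4160 = 4214$)
$Y = 5242$ ($Y = \frac{\left(7966 + 2596\right) + 5164}{3} = \frac{10562 + 5164}{3} = \frac{1}{3} \cdot 15726 = 5242$)
$\frac{17748 + Y}{n{\left(186,20 \right)}} + \frac{M}{-34355} = \frac{17748 + 5242}{186 \cdot 20} + \frac{4214}{-34355} = \frac{22990}{3720} + 4214 \left(- \frac{1}{34355}\right) = 22990 \cdot \frac{1}{3720} - \frac{4214}{34355} = \frac{2299}{372} - \frac{4214}{34355} = \frac{77414537}{12780060}$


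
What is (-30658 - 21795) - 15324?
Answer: -67777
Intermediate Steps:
(-30658 - 21795) - 15324 = -52453 - 15324 = -67777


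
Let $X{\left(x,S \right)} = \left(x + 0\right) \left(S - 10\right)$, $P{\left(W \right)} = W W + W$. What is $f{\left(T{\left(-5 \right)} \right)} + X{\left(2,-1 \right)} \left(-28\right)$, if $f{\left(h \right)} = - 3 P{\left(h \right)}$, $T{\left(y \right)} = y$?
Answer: $556$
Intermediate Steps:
$P{\left(W \right)} = W + W^{2}$ ($P{\left(W \right)} = W^{2} + W = W + W^{2}$)
$X{\left(x,S \right)} = x \left(-10 + S\right)$
$f{\left(h \right)} = - 3 h \left(1 + h\right)$
$f{\left(T{\left(-5 \right)} \right)} + X{\left(2,-1 \right)} \left(-28\right) = \left(-3\right) \left(-5\right) \left(1 - 5\right) + 2 \left(-10 - 1\right) \left(-28\right) = \left(-3\right) \left(-5\right) \left(-4\right) + 2 \left(-11\right) \left(-28\right) = -60 - -616 = -60 + 616 = 556$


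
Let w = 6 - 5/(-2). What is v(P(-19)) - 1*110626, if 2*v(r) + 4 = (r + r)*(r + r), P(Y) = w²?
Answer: -801503/8 ≈ -1.0019e+5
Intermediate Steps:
w = 17/2 (w = 6 - 5*(-1)/2 = 6 - 1*(-5/2) = 6 + 5/2 = 17/2 ≈ 8.5000)
P(Y) = 289/4 (P(Y) = (17/2)² = 289/4)
v(r) = -2 + 2*r² (v(r) = -2 + ((r + r)*(r + r))/2 = -2 + ((2*r)*(2*r))/2 = -2 + (4*r²)/2 = -2 + 2*r²)
v(P(-19)) - 1*110626 = (-2 + 2*(289/4)²) - 1*110626 = (-2 + 2*(83521/16)) - 110626 = (-2 + 83521/8) - 110626 = 83505/8 - 110626 = -801503/8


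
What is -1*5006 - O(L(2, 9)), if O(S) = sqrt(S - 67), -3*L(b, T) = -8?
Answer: -5006 - I*sqrt(579)/3 ≈ -5006.0 - 8.0208*I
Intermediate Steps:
L(b, T) = 8/3 (L(b, T) = -1/3*(-8) = 8/3)
O(S) = sqrt(-67 + S)
-1*5006 - O(L(2, 9)) = -1*5006 - sqrt(-67 + 8/3) = -5006 - sqrt(-193/3) = -5006 - I*sqrt(579)/3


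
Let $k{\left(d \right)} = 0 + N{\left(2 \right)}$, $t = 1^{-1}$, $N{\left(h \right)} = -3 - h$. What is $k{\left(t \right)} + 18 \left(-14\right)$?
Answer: $-257$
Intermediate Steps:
$t = 1$
$k{\left(d \right)} = -5$ ($k{\left(d \right)} = 0 - 5 = -5$)
$k{\left(t \right)} + 18 \left(-14\right) = -5 + 18 \left(-14\right) = -5 - 252 = -257$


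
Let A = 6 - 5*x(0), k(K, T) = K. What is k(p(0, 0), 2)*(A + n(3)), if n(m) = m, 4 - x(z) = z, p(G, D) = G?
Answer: 0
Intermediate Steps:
x(z) = 4 - z
A = -14 (A = 6 - 5*(4 - 1*0) = 6 - 5*(4 + 0) = 6 - 5*4 = 6 - 20 = -14)
k(p(0, 0), 2)*(A + n(3)) = 0*(-14 + 3) = 0*(-11) = 0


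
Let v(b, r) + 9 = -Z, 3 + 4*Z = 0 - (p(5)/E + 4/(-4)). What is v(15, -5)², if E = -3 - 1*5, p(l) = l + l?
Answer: 19881/256 ≈ 77.660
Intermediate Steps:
p(l) = 2*l
E = -8 (E = -3 - 5 = -8)
Z = -3/16 (Z = -¾ + (0 - ((2*5)/(-8) + 4/(-4)))/4 = -¾ + (0 - (10*(-⅛) + 4*(-¼)))/4 = -¾ + (0 - (-5/4 - 1))/4 = -¾ + (0 - 1*(-9/4))/4 = -¾ + (0 + 9/4)/4 = -¾ + (¼)*(9/4) = -¾ + 9/16 = -3/16 ≈ -0.18750)
v(b, r) = -141/16 (v(b, r) = -9 - 1*(-3/16) = -9 + 3/16 = -141/16)
v(15, -5)² = (-141/16)² = 19881/256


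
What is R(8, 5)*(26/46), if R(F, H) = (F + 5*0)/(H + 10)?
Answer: 104/345 ≈ 0.30145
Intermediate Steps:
R(F, H) = F/(10 + H) (R(F, H) = (F + 0)/(10 + H) = F/(10 + H))
R(8, 5)*(26/46) = (8/(10 + 5))*(26/46) = (8/15)*(26*(1/46)) = (8*(1/15))*(13/23) = (8/15)*(13/23) = 104/345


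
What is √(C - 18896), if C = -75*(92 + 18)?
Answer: 7*I*√554 ≈ 164.76*I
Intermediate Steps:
C = -8250 (C = -75*110 = -8250)
√(C - 18896) = √(-8250 - 18896) = √(-27146) = 7*I*√554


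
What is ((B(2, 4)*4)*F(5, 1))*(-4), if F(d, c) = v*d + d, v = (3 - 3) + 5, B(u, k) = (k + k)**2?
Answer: -30720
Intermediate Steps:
B(u, k) = 4*k**2 (B(u, k) = (2*k)**2 = 4*k**2)
v = 5 (v = 0 + 5 = 5)
F(d, c) = 6*d (F(d, c) = 5*d + d = 6*d)
((B(2, 4)*4)*F(5, 1))*(-4) = (((4*4**2)*4)*(6*5))*(-4) = (((4*16)*4)*30)*(-4) = ((64*4)*30)*(-4) = (256*30)*(-4) = 7680*(-4) = -30720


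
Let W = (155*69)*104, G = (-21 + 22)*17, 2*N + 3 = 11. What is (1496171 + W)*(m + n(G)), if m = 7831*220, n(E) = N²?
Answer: 4493933287036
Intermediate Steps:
N = 4 (N = -3/2 + (½)*11 = -3/2 + 11/2 = 4)
G = 17 (G = 1*17 = 17)
n(E) = 16 (n(E) = 4² = 16)
m = 1722820
W = 1112280 (W = 10695*104 = 1112280)
(1496171 + W)*(m + n(G)) = (1496171 + 1112280)*(1722820 + 16) = 2608451*1722836 = 4493933287036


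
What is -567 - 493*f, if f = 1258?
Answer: -620761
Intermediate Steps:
-567 - 493*f = -567 - 493*1258 = -567 - 620194 = -620761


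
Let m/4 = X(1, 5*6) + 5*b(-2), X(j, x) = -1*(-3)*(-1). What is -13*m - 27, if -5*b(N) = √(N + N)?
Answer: 129 + 104*I ≈ 129.0 + 104.0*I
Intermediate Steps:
b(N) = -√2*√N/5 (b(N) = -√(N + N)/5 = -√2*√N/5)
X(j, x) = -3 (X(j, x) = 3*(-1) = -3)
m = -12 - 8*I (m = 4*(-3 + 5*(-√2*√(-2)/5)) = 4*(-3 + 5*(-√2*I*√2/5)) = 4*(-3 + 5*(-2*I/5)) = 4*(-3 - 2*I) = -12 - 8*I ≈ -12.0 - 8.0*I)
-13*m - 27 = -13*(-12 - 8*I) - 27 = (156 + 104*I) - 27 = 129 + 104*I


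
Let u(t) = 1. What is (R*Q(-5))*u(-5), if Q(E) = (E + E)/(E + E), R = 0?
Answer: 0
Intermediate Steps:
Q(E) = 1 (Q(E) = (2*E)/((2*E)) = (2*E)*(1/(2*E)) = 1)
(R*Q(-5))*u(-5) = (0*1)*1 = 0*1 = 0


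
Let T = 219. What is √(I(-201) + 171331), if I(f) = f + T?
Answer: 53*√61 ≈ 413.94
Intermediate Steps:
I(f) = 219 + f (I(f) = f + 219 = 219 + f)
√(I(-201) + 171331) = √((219 - 201) + 171331) = √(18 + 171331) = √171349 = 53*√61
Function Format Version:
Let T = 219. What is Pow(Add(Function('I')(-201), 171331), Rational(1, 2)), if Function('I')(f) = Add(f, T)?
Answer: Mul(53, Pow(61, Rational(1, 2))) ≈ 413.94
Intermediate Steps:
Function('I')(f) = Add(219, f) (Function('I')(f) = Add(f, 219) = Add(219, f))
Pow(Add(Function('I')(-201), 171331), Rational(1, 2)) = Pow(Add(Add(219, -201), 171331), Rational(1, 2)) = Pow(Add(18, 171331), Rational(1, 2)) = Pow(171349, Rational(1, 2)) = Mul(53, Pow(61, Rational(1, 2)))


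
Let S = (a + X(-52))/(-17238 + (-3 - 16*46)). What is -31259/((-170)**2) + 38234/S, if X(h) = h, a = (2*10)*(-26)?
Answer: 4965973695013/4132700 ≈ 1.2016e+6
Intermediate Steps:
a = -520 (a = 20*(-26) = -520)
S = 572/17977 (S = (-520 - 52)/(-17238 + (-3 - 16*46)) = -572/(-17238 + (-3 - 736)) = -572/(-17238 - 739) = -572/(-17977) = -572*(-1/17977) = 572/17977 ≈ 0.031818)
-31259/((-170)**2) + 38234/S = -31259/((-170)**2) + 38234/(572/17977) = -31259/28900 + 38234*(17977/572) = -31259*1/28900 + 343666309/286 = -31259/28900 + 343666309/286 = 4965973695013/4132700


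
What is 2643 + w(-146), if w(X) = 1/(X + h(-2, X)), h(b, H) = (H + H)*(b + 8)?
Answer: 5016413/1898 ≈ 2643.0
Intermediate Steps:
h(b, H) = 2*H*(8 + b) (h(b, H) = (2*H)*(8 + b) = 2*H*(8 + b))
w(X) = 1/(13*X) (w(X) = 1/(X + 2*X*(8 - 2)) = 1/(X + 2*X*6) = 1/(X + 12*X) = 1/(13*X))
2643 + w(-146) = 2643 + (1/13)/(-146) = 2643 + (1/13)*(-1/146) = 2643 - 1/1898 = 5016413/1898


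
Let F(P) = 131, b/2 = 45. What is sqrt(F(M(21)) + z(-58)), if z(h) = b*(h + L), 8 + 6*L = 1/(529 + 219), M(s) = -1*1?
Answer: I*sqrt(728611279)/374 ≈ 72.173*I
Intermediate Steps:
M(s) = -1
L = -5983/4488 (L = -4/3 + 1/(6*(529 + 219)) = -4/3 + (1/6)/748 = -4/3 + (1/6)*(1/748) = -4/3 + 1/4488 = -5983/4488 ≈ -1.3331)
b = 90 (b = 2*45 = 90)
z(h) = -89745/748 + 90*h (z(h) = 90*(h - 5983/4488) = 90*(-5983/4488 + h) = -89745/748 + 90*h)
sqrt(F(M(21)) + z(-58)) = sqrt(131 + (-89745/748 + 90*(-58))) = sqrt(131 + (-89745/748 - 5220)) = sqrt(131 - 3994305/748) = sqrt(-3896317/748) = I*sqrt(728611279)/374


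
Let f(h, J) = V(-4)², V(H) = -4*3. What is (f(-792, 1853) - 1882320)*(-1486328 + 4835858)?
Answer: -6304404977280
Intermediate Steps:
V(H) = -12
f(h, J) = 144 (f(h, J) = (-12)² = 144)
(f(-792, 1853) - 1882320)*(-1486328 + 4835858) = (144 - 1882320)*(-1486328 + 4835858) = -1882176*3349530 = -6304404977280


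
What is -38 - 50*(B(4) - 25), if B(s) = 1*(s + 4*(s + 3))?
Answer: -388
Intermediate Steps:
B(s) = 12 + 5*s (B(s) = 1*(s + 4*(3 + s)) = 1*(s + (12 + 4*s)) = 1*(12 + 5*s) = 12 + 5*s)
-38 - 50*(B(4) - 25) = -38 - 50*((12 + 5*4) - 25) = -38 - 50*((12 + 20) - 25) = -38 - 50*(32 - 25) = -38 - 50*7 = -38 - 350 = -388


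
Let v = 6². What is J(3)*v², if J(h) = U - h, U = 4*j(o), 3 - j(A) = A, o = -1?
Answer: 16848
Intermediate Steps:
j(A) = 3 - A
U = 16 (U = 4*(3 - 1*(-1)) = 4*(3 + 1) = 4*4 = 16)
v = 36
J(h) = 16 - h
J(3)*v² = (16 - 1*3)*36² = (16 - 3)*1296 = 13*1296 = 16848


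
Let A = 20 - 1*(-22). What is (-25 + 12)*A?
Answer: -546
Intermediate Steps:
A = 42 (A = 20 + 22 = 42)
(-25 + 12)*A = (-25 + 12)*42 = -13*42 = -546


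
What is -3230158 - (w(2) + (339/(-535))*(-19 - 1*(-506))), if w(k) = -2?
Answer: -1727968367/535 ≈ -3.2298e+6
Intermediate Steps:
-3230158 - (w(2) + (339/(-535))*(-19 - 1*(-506))) = -3230158 - (-2 + (339/(-535))*(-19 - 1*(-506))) = -3230158 - (-2 + (339*(-1/535))*(-19 + 506)) = -3230158 - (-2 - 339/535*487) = -3230158 - (-2 - 165093/535) = -3230158 - 1*(-166163/535) = -3230158 + 166163/535 = -1727968367/535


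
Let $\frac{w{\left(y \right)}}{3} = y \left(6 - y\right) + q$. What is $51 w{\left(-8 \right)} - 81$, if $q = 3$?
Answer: $-16758$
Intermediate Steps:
$w{\left(y \right)} = 9 + 3 y \left(6 - y\right)$ ($w{\left(y \right)} = 3 \left(y \left(6 - y\right) + 3\right) = 3 \left(3 + y \left(6 - y\right)\right) = 9 + 3 y \left(6 - y\right)$)
$51 w{\left(-8 \right)} - 81 = 51 \left(9 - 3 \left(-8\right)^{2} + 18 \left(-8\right)\right) - 81 = 51 \left(9 - 192 - 144\right) - 81 = 51 \left(-327\right) - 81 = -16677 - 81 = -16758$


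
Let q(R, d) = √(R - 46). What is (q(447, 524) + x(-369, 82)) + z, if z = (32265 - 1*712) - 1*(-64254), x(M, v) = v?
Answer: 95889 + √401 ≈ 95909.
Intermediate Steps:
q(R, d) = √(-46 + R)
z = 95807 (z = (32265 - 712) + 64254 = 31553 + 64254 = 95807)
(q(447, 524) + x(-369, 82)) + z = (√(-46 + 447) + 82) + 95807 = (√401 + 82) + 95807 = (82 + √401) + 95807 = 95889 + √401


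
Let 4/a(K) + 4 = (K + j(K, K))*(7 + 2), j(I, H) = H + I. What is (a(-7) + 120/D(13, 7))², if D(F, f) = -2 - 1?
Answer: 59660176/37249 ≈ 1601.7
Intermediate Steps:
D(F, f) = -3
a(K) = 4/(-4 + 27*K) (a(K) = 4/(-4 + (K + (K + K))*(7 + 2)) = 4/(-4 + (K + 2*K)*9) = 4/(-4 + (3*K)*9) = 4/(-4 + 27*K))
(a(-7) + 120/D(13, 7))² = (4/(-4 + 27*(-7)) + 120/(-3))² = (4/(-4 - 189) + 120*(-⅓))² = (4/(-193) - 40)² = (4*(-1/193) - 40)² = (-4/193 - 40)² = (-7724/193)² = 59660176/37249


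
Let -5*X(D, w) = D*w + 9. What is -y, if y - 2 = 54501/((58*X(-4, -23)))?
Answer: 260789/5858 ≈ 44.518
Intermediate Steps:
X(D, w) = -9/5 - D*w/5 (X(D, w) = -(D*w + 9)/5 = -(9 + D*w)/5 = -9/5 - D*w/5)
y = -260789/5858 (y = 2 + 54501/((58*(-9/5 - ⅕*(-4)*(-23)))) = 2 + 54501/((58*(-9/5 - 92/5))) = 2 + 54501/((58*(-101/5))) = 2 + 54501/(-5858/5) = 2 + 54501*(-5/5858) = 2 - 272505/5858 = -260789/5858 ≈ -44.518)
-y = -1*(-260789/5858) = 260789/5858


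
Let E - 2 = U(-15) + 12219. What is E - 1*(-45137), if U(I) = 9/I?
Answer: 286787/5 ≈ 57357.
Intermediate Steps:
E = 61102/5 (E = 2 + (9/(-15) + 12219) = 2 + (9*(-1/15) + 12219) = 2 + (-⅗ + 12219) = 2 + 61092/5 = 61102/5 ≈ 12220.)
E - 1*(-45137) = 61102/5 - 1*(-45137) = 61102/5 + 45137 = 286787/5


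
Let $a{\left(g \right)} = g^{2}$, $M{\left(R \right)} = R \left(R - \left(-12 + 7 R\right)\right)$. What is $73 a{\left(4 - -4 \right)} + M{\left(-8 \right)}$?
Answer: $4192$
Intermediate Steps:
$M{\left(R \right)} = R \left(12 - 6 R\right)$ ($M{\left(R \right)} = R \left(R - \left(-12 + 7 R\right)\right) = R \left(12 - 6 R\right)$)
$73 a{\left(4 - -4 \right)} + M{\left(-8 \right)} = 73 \left(4 - -4\right)^{2} + 6 \left(-8\right) \left(2 - -8\right) = 73 \left(4 + 4\right)^{2} + 6 \left(-8\right) \left(2 + 8\right) = 73 \cdot 8^{2} + 6 \left(-8\right) 10 = 73 \cdot 64 - 480 = 4672 - 480 = 4192$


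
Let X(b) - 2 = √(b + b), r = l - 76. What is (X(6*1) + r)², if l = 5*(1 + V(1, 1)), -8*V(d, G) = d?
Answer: 311017/64 - 557*√3/2 ≈ 4377.3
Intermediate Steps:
V(d, G) = -d/8
l = 35/8 (l = 5*(1 - ⅛*1) = 5*(1 - ⅛) = 5*(7/8) = 35/8 ≈ 4.3750)
r = -573/8 (r = 35/8 - 76 = -573/8 ≈ -71.625)
X(b) = 2 + √2*√b (X(b) = 2 + √(b + b) = 2 + √(2*b) = 2 + √2*√b)
(X(6*1) + r)² = ((2 + √2*√(6*1)) - 573/8)² = ((2 + √2*√6) - 573/8)² = ((2 + 2*√3) - 573/8)² = (-557/8 + 2*√3)²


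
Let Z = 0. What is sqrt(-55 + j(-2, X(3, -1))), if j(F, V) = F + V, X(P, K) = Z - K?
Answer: 2*I*sqrt(14) ≈ 7.4833*I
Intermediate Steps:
X(P, K) = -K (X(P, K) = 0 - K = -K)
sqrt(-55 + j(-2, X(3, -1))) = sqrt(-55 + (-2 - 1*(-1))) = sqrt(-55 + (-2 + 1)) = sqrt(-55 - 1) = sqrt(-56) = 2*I*sqrt(14)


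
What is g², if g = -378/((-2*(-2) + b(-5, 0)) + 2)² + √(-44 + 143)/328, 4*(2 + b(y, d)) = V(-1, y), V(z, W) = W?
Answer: 3935241706995/1575137344 - 4536*√11/4961 ≈ 2495.3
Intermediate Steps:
b(y, d) = -2 + y/4
g = -6048/121 + 3*√11/328 (g = -378/((-2*(-2) + (-2 + (¼)*(-5))) + 2)² + √(-44 + 143)/328 = -378/((4 + (-2 - 5/4)) + 2)² + √99*(1/328) = -378/((4 - 13/4) + 2)² + (3*√11)*(1/328) = -378/(¾ + 2)² + 3*√11/328 = -378/((11/4)²) + 3*√11/328 = -378/121/16 + 3*√11/328 = -378*16/121 + 3*√11/328 = -6048/121 + 3*√11/328 ≈ -49.953)
g² = (-6048/121 + 3*√11/328)²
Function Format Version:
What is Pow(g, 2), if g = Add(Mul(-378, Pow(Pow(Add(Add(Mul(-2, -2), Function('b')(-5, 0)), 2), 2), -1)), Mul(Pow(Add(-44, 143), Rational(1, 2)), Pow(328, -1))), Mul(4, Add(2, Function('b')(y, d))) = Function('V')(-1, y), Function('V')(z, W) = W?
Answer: Add(Rational(3935241706995, 1575137344), Mul(Rational(-4536, 4961), Pow(11, Rational(1, 2)))) ≈ 2495.3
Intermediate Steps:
Function('b')(y, d) = Add(-2, Mul(Rational(1, 4), y))
g = Add(Rational(-6048, 121), Mul(Rational(3, 328), Pow(11, Rational(1, 2)))) (g = Add(Mul(-378, Pow(Pow(Add(Add(Mul(-2, -2), Add(-2, Mul(Rational(1, 4), -5))), 2), 2), -1)), Mul(Pow(Add(-44, 143), Rational(1, 2)), Pow(328, -1))) = Add(Mul(-378, Pow(Pow(Add(Add(4, Add(-2, Rational(-5, 4))), 2), 2), -1)), Mul(Pow(99, Rational(1, 2)), Rational(1, 328))) = Add(Mul(-378, Pow(Pow(Add(Add(4, Rational(-13, 4)), 2), 2), -1)), Mul(Mul(3, Pow(11, Rational(1, 2))), Rational(1, 328))) = Add(Mul(-378, Pow(Pow(Add(Rational(3, 4), 2), 2), -1)), Mul(Rational(3, 328), Pow(11, Rational(1, 2)))) = Add(Mul(-378, Pow(Pow(Rational(11, 4), 2), -1)), Mul(Rational(3, 328), Pow(11, Rational(1, 2)))) = Add(Mul(-378, Pow(Rational(121, 16), -1)), Mul(Rational(3, 328), Pow(11, Rational(1, 2)))) = Add(Mul(-378, Rational(16, 121)), Mul(Rational(3, 328), Pow(11, Rational(1, 2)))) = Add(Rational(-6048, 121), Mul(Rational(3, 328), Pow(11, Rational(1, 2)))) ≈ -49.953)
Pow(g, 2) = Pow(Add(Rational(-6048, 121), Mul(Rational(3, 328), Pow(11, Rational(1, 2)))), 2)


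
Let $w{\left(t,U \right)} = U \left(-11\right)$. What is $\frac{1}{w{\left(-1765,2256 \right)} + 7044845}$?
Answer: $\frac{1}{7020029} \approx 1.4245 \cdot 10^{-7}$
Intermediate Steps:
$w{\left(t,U \right)} = - 11 U$
$\frac{1}{w{\left(-1765,2256 \right)} + 7044845} = \frac{1}{\left(-11\right) 2256 + 7044845} = \frac{1}{-24816 + 7044845} = \frac{1}{7020029}$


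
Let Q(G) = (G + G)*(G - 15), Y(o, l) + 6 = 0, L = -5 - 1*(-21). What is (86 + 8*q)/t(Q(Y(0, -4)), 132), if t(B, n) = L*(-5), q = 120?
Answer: -523/40 ≈ -13.075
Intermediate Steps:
L = 16 (L = -5 + 21 = 16)
Y(o, l) = -6 (Y(o, l) = -6 + 0 = -6)
Q(G) = 2*G*(-15 + G) (Q(G) = (2*G)*(-15 + G) = 2*G*(-15 + G))
t(B, n) = -80 (t(B, n) = 16*(-5) = -80)
(86 + 8*q)/t(Q(Y(0, -4)), 132) = (86 + 8*120)/(-80) = (86 + 960)*(-1/80) = 1046*(-1/80) = -523/40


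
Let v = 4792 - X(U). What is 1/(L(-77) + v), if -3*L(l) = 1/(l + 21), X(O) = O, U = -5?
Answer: 168/805897 ≈ 0.00020846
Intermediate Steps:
L(l) = -1/(3*(21 + l)) (L(l) = -1/(3*(l + 21)) = -1/(3*(21 + l)))
v = 4797 (v = 4792 - 1*(-5) = 4792 + 5 = 4797)
1/(L(-77) + v) = 1/(-1/(63 + 3*(-77)) + 4797) = 1/(-1/(63 - 231) + 4797) = 1/(-1/(-168) + 4797) = 1/(-1*(-1/168) + 4797) = 1/(1/168 + 4797) = 1/(805897/168) = 168/805897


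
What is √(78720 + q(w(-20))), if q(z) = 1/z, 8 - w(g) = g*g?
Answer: √61716478/28 ≈ 280.57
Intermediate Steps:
w(g) = 8 - g² (w(g) = 8 - g*g = 8 - g²)
√(78720 + q(w(-20))) = √(78720 + 1/(8 - 1*(-20)²)) = √(78720 + 1/(8 - 1*400)) = √(78720 + 1/(8 - 400)) = √(78720 + 1/(-392)) = √(78720 - 1/392) = √(30858239/392) = √61716478/28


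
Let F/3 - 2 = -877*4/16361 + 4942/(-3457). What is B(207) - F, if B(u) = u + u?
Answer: 23355420270/56559977 ≈ 412.93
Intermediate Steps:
B(u) = 2*u
F = 60410208/56559977 (F = 6 + 3*(-877*4/16361 + 4942/(-3457)) = 6 + 3*(-3508*1/16361 + 4942*(-1/3457)) = 6 + 3*(-3508/16361 - 4942/3457) = 6 + 3*(-92983218/56559977) = 6 - 278949654/56559977 = 60410208/56559977 ≈ 1.0681)
B(207) - F = 2*207 - 1*60410208/56559977 = 414 - 60410208/56559977 = 23355420270/56559977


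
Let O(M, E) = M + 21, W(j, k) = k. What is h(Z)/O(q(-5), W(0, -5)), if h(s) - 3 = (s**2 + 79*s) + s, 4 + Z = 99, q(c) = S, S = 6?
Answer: 16628/27 ≈ 615.85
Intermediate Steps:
q(c) = 6
O(M, E) = 21 + M
Z = 95 (Z = -4 + 99 = 95)
h(s) = 3 + s**2 + 80*s (h(s) = 3 + ((s**2 + 79*s) + s) = 3 + (s**2 + 80*s) = 3 + s**2 + 80*s)
h(Z)/O(q(-5), W(0, -5)) = (3 + 95**2 + 80*95)/(21 + 6) = (3 + 9025 + 7600)/27 = 16628*(1/27) = 16628/27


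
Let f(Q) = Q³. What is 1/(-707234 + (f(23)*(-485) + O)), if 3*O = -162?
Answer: -1/6608283 ≈ -1.5133e-7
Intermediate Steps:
O = -54 (O = (⅓)*(-162) = -54)
1/(-707234 + (f(23)*(-485) + O)) = 1/(-707234 + (23³*(-485) - 54)) = 1/(-707234 + (12167*(-485) - 54)) = 1/(-707234 + (-5900995 - 54)) = 1/(-707234 - 5901049) = 1/(-6608283) = -1/6608283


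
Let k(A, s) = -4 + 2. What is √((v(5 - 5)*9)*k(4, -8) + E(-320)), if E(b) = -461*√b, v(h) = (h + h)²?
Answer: 2*5^(¼)*√922*√(-I) ≈ 64.213 - 64.213*I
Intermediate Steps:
k(A, s) = -2
v(h) = 4*h² (v(h) = (2*h)² = 4*h²)
√((v(5 - 5)*9)*k(4, -8) + E(-320)) = √(((4*(5 - 5)²)*9)*(-2) - 3688*I*√5) = √(((4*0²)*9)*(-2) - 3688*I*√5) = √(((4*0)*9)*(-2) - 3688*I*√5) = √((0*9)*(-2) - 3688*I*√5) = √(0*(-2) - 3688*I*√5) = √(0 - 3688*I*√5) = √(-3688*I*√5) = 2*5^(¼)*√922*√(-I)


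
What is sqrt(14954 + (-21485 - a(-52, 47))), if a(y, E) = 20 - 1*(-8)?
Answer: I*sqrt(6559) ≈ 80.988*I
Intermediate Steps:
a(y, E) = 28 (a(y, E) = 20 + 8 = 28)
sqrt(14954 + (-21485 - a(-52, 47))) = sqrt(14954 + (-21485 - 1*28)) = sqrt(14954 + (-21485 - 28)) = sqrt(14954 - 21513) = sqrt(-6559) = I*sqrt(6559)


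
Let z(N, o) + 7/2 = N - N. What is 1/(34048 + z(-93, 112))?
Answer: 2/68089 ≈ 2.9373e-5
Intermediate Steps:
z(N, o) = -7/2 (z(N, o) = -7/2 + (N - N) = -7/2 + 0 = -7/2)
1/(34048 + z(-93, 112)) = 1/(34048 - 7/2) = 1/(68089/2) = 2/68089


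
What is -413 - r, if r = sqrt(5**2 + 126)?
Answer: -413 - sqrt(151) ≈ -425.29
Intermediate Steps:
r = sqrt(151) (r = sqrt(25 + 126) = sqrt(151) ≈ 12.288)
-413 - r = -413 - sqrt(151)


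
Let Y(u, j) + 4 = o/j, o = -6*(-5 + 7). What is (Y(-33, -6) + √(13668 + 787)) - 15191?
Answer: -15193 + 7*√295 ≈ -15073.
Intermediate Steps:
o = -12 (o = -6*2 = -12)
Y(u, j) = -4 - 12/j
(Y(-33, -6) + √(13668 + 787)) - 15191 = ((-4 - 12/(-6)) + √(13668 + 787)) - 15191 = ((-4 - 12*(-⅙)) + √14455) - 15191 = ((-4 + 2) + 7*√295) - 15191 = (-2 + 7*√295) - 15191 = -15193 + 7*√295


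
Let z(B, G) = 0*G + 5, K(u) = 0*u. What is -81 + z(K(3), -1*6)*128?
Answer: 559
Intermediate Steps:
K(u) = 0
z(B, G) = 5 (z(B, G) = 0 + 5 = 5)
-81 + z(K(3), -1*6)*128 = -81 + 5*128 = -81 + 640 = 559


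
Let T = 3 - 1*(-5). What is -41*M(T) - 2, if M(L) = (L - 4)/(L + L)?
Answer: -49/4 ≈ -12.250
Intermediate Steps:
T = 8 (T = 3 + 5 = 8)
M(L) = (-4 + L)/(2*L) (M(L) = (-4 + L)/((2*L)) = (-4 + L)*(1/(2*L)) = (-4 + L)/(2*L))
-41*M(T) - 2 = -41*(-4 + 8)/(2*8) - 2 = -41*4/(2*8) - 2 = -41*¼ - 2 = -41/4 - 2 = -49/4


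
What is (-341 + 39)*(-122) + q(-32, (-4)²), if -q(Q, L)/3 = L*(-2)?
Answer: 36940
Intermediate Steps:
q(Q, L) = 6*L (q(Q, L) = -3*L*(-2) = -(-6)*L = 6*L)
(-341 + 39)*(-122) + q(-32, (-4)²) = (-341 + 39)*(-122) + 6*(-4)² = -302*(-122) + 6*16 = 36844 + 96 = 36940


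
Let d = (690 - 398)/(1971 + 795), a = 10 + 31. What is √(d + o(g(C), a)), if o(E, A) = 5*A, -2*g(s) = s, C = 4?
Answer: 7*√8006187/1383 ≈ 14.322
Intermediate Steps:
a = 41
g(s) = -s/2
d = 146/1383 (d = 292/2766 = 292*(1/2766) = 146/1383 ≈ 0.10557)
√(d + o(g(C), a)) = √(146/1383 + 5*41) = √(146/1383 + 205) = √(283661/1383) = 7*√8006187/1383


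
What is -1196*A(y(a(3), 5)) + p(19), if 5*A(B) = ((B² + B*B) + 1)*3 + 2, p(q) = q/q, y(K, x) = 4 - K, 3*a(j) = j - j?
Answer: -120791/5 ≈ -24158.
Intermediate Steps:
a(j) = 0 (a(j) = (j - j)/3 = (⅓)*0 = 0)
p(q) = 1
A(B) = 1 + 6*B²/5 (A(B) = (((B² + B*B) + 1)*3 + 2)/5 = (((B² + B²) + 1)*3 + 2)/5 = ((2*B² + 1)*3 + 2)/5 = ((1 + 2*B²)*3 + 2)/5 = ((3 + 6*B²) + 2)/5 = (5 + 6*B²)/5 = 1 + 6*B²/5)
-1196*A(y(a(3), 5)) + p(19) = -1196*(1 + 6*(4 - 1*0)²/5) + 1 = -1196*(1 + 6*(4 + 0)²/5) + 1 = -1196*(1 + (6/5)*4²) + 1 = -1196*(1 + (6/5)*16) + 1 = -1196*(1 + 96/5) + 1 = -1196*101/5 + 1 = -120796/5 + 1 = -120791/5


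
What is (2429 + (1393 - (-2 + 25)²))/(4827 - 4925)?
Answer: -3293/98 ≈ -33.602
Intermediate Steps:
(2429 + (1393 - (-2 + 25)²))/(4827 - 4925) = (2429 + (1393 - 1*23²))/(-98) = (2429 + (1393 - 1*529))*(-1/98) = (2429 + (1393 - 529))*(-1/98) = (2429 + 864)*(-1/98) = 3293*(-1/98) = -3293/98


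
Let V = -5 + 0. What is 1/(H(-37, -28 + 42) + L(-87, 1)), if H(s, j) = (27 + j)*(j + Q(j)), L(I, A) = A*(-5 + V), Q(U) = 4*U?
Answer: 1/2860 ≈ 0.00034965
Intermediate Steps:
V = -5
L(I, A) = -10*A (L(I, A) = A*(-5 - 5) = A*(-10) = -10*A)
H(s, j) = 5*j*(27 + j) (H(s, j) = (27 + j)*(j + 4*j) = (27 + j)*(5*j) = 5*j*(27 + j))
1/(H(-37, -28 + 42) + L(-87, 1)) = 1/(5*(-28 + 42)*(27 + (-28 + 42)) - 10*1) = 1/(5*14*(27 + 14) - 10) = 1/(5*14*41 - 10) = 1/(2870 - 10) = 1/2860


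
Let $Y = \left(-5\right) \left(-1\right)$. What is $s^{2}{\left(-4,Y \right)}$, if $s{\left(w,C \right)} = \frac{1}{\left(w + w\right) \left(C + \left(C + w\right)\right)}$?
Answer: $\frac{1}{2304} \approx 0.00043403$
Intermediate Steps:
$Y = 5$
$s{\left(w,C \right)} = \frac{1}{2 w \left(w + 2 C\right)}$
$s^{2}{\left(-4,Y \right)} = \left(\frac{1}{2 \left(-4\right) \left(-4 + 2 \cdot 5\right)}\right)^{2} = \left(\frac{1}{2} \left(- \frac{1}{4}\right) \frac{1}{-4 + 10}\right)^{2} = \left(\frac{1}{2} \left(- \frac{1}{4}\right) \frac{1}{6}\right)^{2} = \left(- \frac{1}{48}\right)^{2} = \frac{1}{2304}$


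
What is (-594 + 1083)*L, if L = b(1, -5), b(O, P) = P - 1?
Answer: -2934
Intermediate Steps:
b(O, P) = -1 + P
L = -6 (L = -1 - 5 = -6)
(-594 + 1083)*L = (-594 + 1083)*(-6) = 489*(-6) = -2934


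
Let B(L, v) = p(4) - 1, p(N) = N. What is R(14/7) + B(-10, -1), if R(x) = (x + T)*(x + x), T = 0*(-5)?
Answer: 11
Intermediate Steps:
T = 0
B(L, v) = 3 (B(L, v) = 4 - 1 = 3)
R(x) = 2*x² (R(x) = (x + 0)*(x + x) = x*(2*x) = 2*x²)
R(14/7) + B(-10, -1) = 2*(14/7)² + 3 = 2*(14*(⅐))² + 3 = 2*2² + 3 = 2*4 + 3 = 8 + 3 = 11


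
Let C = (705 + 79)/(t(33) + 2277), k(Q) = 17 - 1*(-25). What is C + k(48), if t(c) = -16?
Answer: 13678/323 ≈ 42.347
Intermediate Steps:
k(Q) = 42 (k(Q) = 17 + 25 = 42)
C = 112/323 (C = (705 + 79)/(-16 + 2277) = 784/2261 = 784*(1/2261) = 112/323 ≈ 0.34675)
C + k(48) = 112/323 + 42 = 13678/323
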